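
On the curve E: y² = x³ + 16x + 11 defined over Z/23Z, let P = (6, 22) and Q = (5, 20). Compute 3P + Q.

First 3P:
Repeated addition: build up to 3P.
2P: tangent at (6, 22): λ = (3·6² + 16)/(2·22) ≡ 9/21. 21⁻¹ ≡ 11 (mod 23), so λ ≡ 9·11 ≡ 7.
  x = λ² - 6 - 6 = 49 - 12 ≡ 14; y = λ·(6 - 14) - 22 ≡ 14. → (14, 14)
3P: (14, 14) + (6, 22). λ = (22 - 14)/(6 - 14) ≡ 8/15 mod 23. 15⁻¹ ≡ 20 (mod 23), so λ ≡ 22.
  x = λ² - 14 - 6 = 484 - 20 ≡ 4; y = λ·(14 - 4) - 14 ≡ 22. → (4, 22)
3P = (4, 22).
Finally 3P + Q:
(4, 22) + (5, 20). λ = (20 - 22)/(5 - 4) ≡ 21/1 mod 23. 1⁻¹ ≡ 1 (mod 23), so λ ≡ 21.
  x = λ² - 4 - 5 = 441 - 9 ≡ 18; y = λ·(4 - 18) - 22 ≡ 6. → (18, 6)

(18, 6)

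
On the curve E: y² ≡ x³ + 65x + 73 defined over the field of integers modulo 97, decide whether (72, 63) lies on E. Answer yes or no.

y² = 63² ≡ 89; x³ + 65x + 73 = 378001 ≡ 89 (mod 97). 89 = 89.

yes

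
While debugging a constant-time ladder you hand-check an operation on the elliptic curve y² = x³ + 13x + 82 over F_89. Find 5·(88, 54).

(7, 31)

Write G = (88, 54).
Double-and-add on 5 = (101)₂. Start with G = (88, 54) for the leading 1-bit.
double: tangent at (88, 54): λ = (3·88² + 13)/(2·54) ≡ 16/19. 19⁻¹ ≡ 75 (mod 89), so λ ≡ 16·75 ≡ 43.
  x = λ² - 88 - 88 = 1849 - 176 ≡ 71; y = λ·(88 - 71) - 54 ≡ 54. → (71, 54)
double: tangent at (71, 54): λ = (3·71² + 13)/(2·54) ≡ 6/19. 19⁻¹ ≡ 75 (mod 89), so λ ≡ 6·75 ≡ 5.
  x = λ² - 71 - 71 = 25 - 142 ≡ 61; y = λ·(71 - 61) - 54 ≡ 85. → (61, 85)
add G: (61, 85) + (88, 54). λ = (54 - 85)/(88 - 61) ≡ 58/27 mod 89. 27⁻¹ ≡ 33 (mod 89), so λ ≡ 45.
  x = λ² - 61 - 88 = 2025 - 149 ≡ 7; y = λ·(61 - 7) - 85 ≡ 31. → (7, 31)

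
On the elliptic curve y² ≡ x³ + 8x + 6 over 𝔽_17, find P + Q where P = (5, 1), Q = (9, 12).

(5, 1) + (9, 12). λ = (12 - 1)/(9 - 5) ≡ 11/4 mod 17. 4⁻¹ ≡ 13 (mod 17) since 4·13 = 52 ≡ 1, so λ ≡ 7.
  x = λ² - 5 - 9 = 49 - 14 ≡ 1; y = λ·(5 - 1) - 1 ≡ 10. → (1, 10)

(1, 10)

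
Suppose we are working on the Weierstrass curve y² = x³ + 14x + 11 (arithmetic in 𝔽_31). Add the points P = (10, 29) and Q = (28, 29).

(24, 2)

(10, 29) + (28, 29). λ = (29 - 29)/(28 - 10) ≡ 0/18 mod 31. 18⁻¹ ≡ 19 (mod 31), so λ ≡ 0.
  x = λ² - 10 - 28 = 0 - 38 ≡ 24; y = λ·(10 - 24) - 29 ≡ 2. → (24, 2)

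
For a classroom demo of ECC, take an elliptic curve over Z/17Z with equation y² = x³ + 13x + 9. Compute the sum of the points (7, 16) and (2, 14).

(7, 16) + (2, 14). λ = (14 - 16)/(2 - 7) ≡ 15/12 mod 17. 12⁻¹ ≡ 10 (mod 17) since 12·10 = 120 ≡ 1, so λ ≡ 14.
  x = λ² - 7 - 2 = 196 - 9 ≡ 0; y = λ·(7 - 0) - 16 ≡ 14. → (0, 14)

(0, 14)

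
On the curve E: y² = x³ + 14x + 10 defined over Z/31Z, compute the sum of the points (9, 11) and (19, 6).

(11, 21)

(9, 11) + (19, 6). λ = (6 - 11)/(19 - 9) ≡ 26/10 mod 31. 10⁻¹ ≡ 28 (mod 31), so λ ≡ 15.
  x = λ² - 9 - 19 = 225 - 28 ≡ 11; y = λ·(9 - 11) - 11 ≡ 21. → (11, 21)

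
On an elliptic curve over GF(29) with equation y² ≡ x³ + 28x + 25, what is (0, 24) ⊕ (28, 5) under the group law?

(0, 24) + (28, 5). λ = (5 - 24)/(28 - 0) ≡ 10/28 mod 29. 28⁻¹ ≡ 28 (mod 29), so λ ≡ 19.
  x = λ² - 0 - 28 = 361 - 28 ≡ 14; y = λ·(0 - 14) - 24 ≡ 0. → (14, 0)

(14, 0)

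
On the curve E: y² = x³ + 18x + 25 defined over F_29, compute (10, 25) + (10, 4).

The two points share x = 10 and their y-coordinates satisfy 25 + 4 ≡ 0 (mod 29), so they are inverses. Their sum is the point at infinity.

O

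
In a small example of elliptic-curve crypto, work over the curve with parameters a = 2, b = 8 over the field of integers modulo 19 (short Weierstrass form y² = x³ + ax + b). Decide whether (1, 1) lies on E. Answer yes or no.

no

y² = 1² ≡ 1; x³ + 2x + 8 = 11 ≡ 11 (mod 19). 1 ≠ 11.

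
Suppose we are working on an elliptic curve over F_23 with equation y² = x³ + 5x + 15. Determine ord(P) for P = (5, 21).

2P: tangent at (5, 21): λ = (3·5² + 5)/(2·21) ≡ 11/19. 19⁻¹ ≡ 17 (mod 23) since 19·17 = 323 ≡ 1, so λ ≡ 11·17 ≡ 3.
  x = λ² - 5 - 5 = 9 - 10 ≡ 22; y = λ·(5 - 22) - 21 ≡ 20. → (22, 20)
3P: (22, 20) + (5, 21). λ = (21 - 20)/(5 - 22) ≡ 1/6 mod 23. 6⁻¹ ≡ 4 (mod 23), so λ ≡ 4.
  x = λ² - 22 - 5 = 16 - 27 ≡ 12; y = λ·(22 - 12) - 20 ≡ 20. → (12, 20)
4P: (12, 20) + (5, 21). λ = (21 - 20)/(5 - 12) ≡ 1/16 mod 23. 16⁻¹ ≡ 13 (mod 23), so λ ≡ 13.
  x = λ² - 12 - 5 = 169 - 17 ≡ 14; y = λ·(12 - 14) - 20 ≡ 0. → (14, 0)
5P: (14, 0) + (5, 21). λ = (21 - 0)/(5 - 14) ≡ 21/14 mod 23. 14⁻¹ ≡ 5 (mod 23) since 14·5 = 70 ≡ 1, so λ ≡ 13.
  x = λ² - 14 - 5 = 169 - 19 ≡ 12; y = λ·(14 - 12) - 0 ≡ 3. → (12, 3)
6P: (12, 3) + (5, 21). λ = (21 - 3)/(5 - 12) ≡ 18/16 mod 23. 16⁻¹ ≡ 13 (mod 23), so λ ≡ 4.
  x = λ² - 12 - 5 = 16 - 17 ≡ 22; y = λ·(12 - 22) - 3 ≡ 3. → (22, 3)
7P: (22, 3) + (5, 21). λ = (21 - 3)/(5 - 22) ≡ 18/6 mod 23. 6⁻¹ ≡ 4 (mod 23) since 6·4 = 24 ≡ 1, so λ ≡ 3.
  x = λ² - 22 - 5 = 9 - 27 ≡ 5; y = λ·(22 - 5) - 3 ≡ 2. → (5, 2)
8P: (5, 2) + (5, 21): same x and y₁ ≡ -y₂, so the sum is ∞.
8P = ∞, so the order is 8.

8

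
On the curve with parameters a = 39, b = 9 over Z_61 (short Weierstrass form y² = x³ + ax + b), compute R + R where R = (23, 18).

tangent at (23, 18): λ = (3·23² + 39)/(2·18) ≡ 40/36. 36⁻¹ ≡ 39 (mod 61), so λ ≡ 40·39 ≡ 35.
  x = λ² - 23 - 23 = 1225 - 46 ≡ 20; y = λ·(23 - 20) - 18 ≡ 26. → (20, 26)

(20, 26)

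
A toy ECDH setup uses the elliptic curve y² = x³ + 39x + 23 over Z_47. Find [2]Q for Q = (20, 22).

(13, 1)

tangent at (20, 22): λ = (3·20² + 39)/(2·22) ≡ 17/44. 44⁻¹ ≡ 31 (mod 47) since 44·31 = 1364 ≡ 1, so λ ≡ 17·31 ≡ 10.
  x = λ² - 20 - 20 = 100 - 40 ≡ 13; y = λ·(20 - 13) - 22 ≡ 1. → (13, 1)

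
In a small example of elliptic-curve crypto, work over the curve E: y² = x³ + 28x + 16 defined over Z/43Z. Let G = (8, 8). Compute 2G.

(36, 37)

tangent at (8, 8): λ = (3·8² + 28)/(2·8) ≡ 5/16. 16⁻¹ ≡ 35 (mod 43) since 16·35 = 560 ≡ 1, so λ ≡ 5·35 ≡ 3.
  x = λ² - 8 - 8 = 9 - 16 ≡ 36; y = λ·(8 - 36) - 8 ≡ 37. → (36, 37)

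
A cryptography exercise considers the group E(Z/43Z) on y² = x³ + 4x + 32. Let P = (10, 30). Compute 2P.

(33, 14)

tangent at (10, 30): λ = (3·10² + 4)/(2·30) ≡ 3/17. 17⁻¹ ≡ 38 (mod 43), so λ ≡ 3·38 ≡ 28.
  x = λ² - 10 - 10 = 784 - 20 ≡ 33; y = λ·(10 - 33) - 30 ≡ 14. → (33, 14)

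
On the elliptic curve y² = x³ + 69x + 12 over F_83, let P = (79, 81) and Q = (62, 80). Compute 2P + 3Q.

First 2P:
Repeated addition: build up to 2P.
2P: tangent at (79, 81): λ = (3·79² + 69)/(2·81) ≡ 34/79. 79⁻¹ ≡ 62 (mod 83), so λ ≡ 34·62 ≡ 33.
  x = λ² - 79 - 79 = 1089 - 158 ≡ 18; y = λ·(79 - 18) - 81 ≡ 23. → (18, 23)
2P = (18, 23).
Next 3Q:
Repeated addition: build up to 3Q.
2Q: tangent at (62, 80): λ = (3·62² + 69)/(2·80) ≡ 64/77. 77⁻¹ ≡ 69 (mod 83), so λ ≡ 64·69 ≡ 17.
  x = λ² - 62 - 62 = 289 - 124 ≡ 82; y = λ·(62 - 82) - 80 ≡ 78. → (82, 78)
3Q: (82, 78) + (62, 80). λ = (80 - 78)/(62 - 82) ≡ 2/63 mod 83. 63⁻¹ ≡ 29 (mod 83) since 63·29 = 1827 ≡ 1, so λ ≡ 58.
  x = λ² - 82 - 62 = 3364 - 144 ≡ 66; y = λ·(82 - 66) - 78 ≡ 20. → (66, 20)
3Q = (66, 20).
Finally 2P + 3Q:
(18, 23) + (66, 20). λ = (20 - 23)/(66 - 18) ≡ 80/48 mod 83. 48⁻¹ ≡ 64 (mod 83) since 48·64 = 3072 ≡ 1, so λ ≡ 57.
  x = λ² - 18 - 66 = 3249 - 84 ≡ 11; y = λ·(18 - 11) - 23 ≡ 44. → (11, 44)

(11, 44)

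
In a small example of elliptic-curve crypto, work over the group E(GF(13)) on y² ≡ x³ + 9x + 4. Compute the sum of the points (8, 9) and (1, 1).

(8, 9) + (1, 1). λ = (1 - 9)/(1 - 8) ≡ 5/6 mod 13. 6⁻¹ ≡ 11 (mod 13), so λ ≡ 3.
  x = λ² - 8 - 1 = 9 - 9 ≡ 0; y = λ·(8 - 0) - 9 ≡ 2. → (0, 2)

(0, 2)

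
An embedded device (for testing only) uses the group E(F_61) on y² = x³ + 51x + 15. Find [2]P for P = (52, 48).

(30, 27)

tangent at (52, 48): λ = (3·52² + 51)/(2·48) ≡ 50/35. 35⁻¹ ≡ 7 (mod 61) since 35·7 = 245 ≡ 1, so λ ≡ 50·7 ≡ 45.
  x = λ² - 52 - 52 = 2025 - 104 ≡ 30; y = λ·(52 - 30) - 48 ≡ 27. → (30, 27)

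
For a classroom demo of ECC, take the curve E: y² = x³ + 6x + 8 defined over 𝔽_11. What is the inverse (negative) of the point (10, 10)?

(10, 1)

-(10, 10) = (10, -10 mod 11) = (10, 1).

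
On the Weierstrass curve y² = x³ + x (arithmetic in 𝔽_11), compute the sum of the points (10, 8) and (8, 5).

(10, 8) + (8, 5). λ = (5 - 8)/(8 - 10) ≡ 8/9 mod 11. 9⁻¹ ≡ 5 (mod 11), so λ ≡ 7.
  x = λ² - 10 - 8 = 49 - 18 ≡ 9; y = λ·(10 - 9) - 8 ≡ 10. → (9, 10)

(9, 10)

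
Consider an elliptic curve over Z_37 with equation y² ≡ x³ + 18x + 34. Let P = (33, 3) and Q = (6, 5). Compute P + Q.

(1, 33)

(33, 3) + (6, 5). λ = (5 - 3)/(6 - 33) ≡ 2/10 mod 37. 10⁻¹ ≡ 26 (mod 37), so λ ≡ 15.
  x = λ² - 33 - 6 = 225 - 39 ≡ 1; y = λ·(33 - 1) - 3 ≡ 33. → (1, 33)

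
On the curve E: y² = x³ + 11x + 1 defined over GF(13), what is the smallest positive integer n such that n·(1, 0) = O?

2P: (1, 0) + (1, 0): same x and y₁ ≡ -y₂, so the sum is O.
2P = O, so the order is 2.

2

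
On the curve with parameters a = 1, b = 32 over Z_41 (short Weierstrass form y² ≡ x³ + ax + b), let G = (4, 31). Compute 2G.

(2, 1)

tangent at (4, 31): λ = (3·4² + 1)/(2·31) ≡ 8/21. 21⁻¹ ≡ 2 (mod 41), so λ ≡ 8·2 ≡ 16.
  x = λ² - 4 - 4 = 256 - 8 ≡ 2; y = λ·(4 - 2) - 31 ≡ 1. → (2, 1)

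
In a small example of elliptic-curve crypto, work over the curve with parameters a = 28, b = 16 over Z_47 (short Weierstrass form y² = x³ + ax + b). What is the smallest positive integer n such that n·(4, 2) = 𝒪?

2P: tangent at (4, 2): λ = (3·4² + 28)/(2·2) ≡ 29/4. 4⁻¹ ≡ 12 (mod 47) since 4·12 = 48 ≡ 1, so λ ≡ 29·12 ≡ 19.
  x = λ² - 4 - 4 = 361 - 8 ≡ 24; y = λ·(4 - 24) - 2 ≡ 41. → (24, 41)
3P: (24, 41) + (4, 2). λ = (2 - 41)/(4 - 24) ≡ 8/27 mod 47. 27⁻¹ ≡ 7 (mod 47), so λ ≡ 9.
  x = λ² - 24 - 4 = 81 - 28 ≡ 6; y = λ·(24 - 6) - 41 ≡ 27. → (6, 27)
4P: (6, 27) + (4, 2). λ = (2 - 27)/(4 - 6) ≡ 22/45 mod 47. 45⁻¹ ≡ 23 (mod 47) since 45·23 = 1035 ≡ 1, so λ ≡ 36.
  x = λ² - 6 - 4 = 1296 - 10 ≡ 17; y = λ·(6 - 17) - 27 ≡ 0. → (17, 0)
5P: (17, 0) + (4, 2). λ = (2 - 0)/(4 - 17) ≡ 2/34 mod 47. 34⁻¹ ≡ 18 (mod 47), so λ ≡ 36.
  x = λ² - 17 - 4 = 1296 - 21 ≡ 6; y = λ·(17 - 6) - 0 ≡ 20. → (6, 20)
6P: (6, 20) + (4, 2). λ = (2 - 20)/(4 - 6) ≡ 29/45 mod 47. 45⁻¹ ≡ 23 (mod 47) since 45·23 = 1035 ≡ 1, so λ ≡ 9.
  x = λ² - 6 - 4 = 81 - 10 ≡ 24; y = λ·(6 - 24) - 20 ≡ 6. → (24, 6)
7P: (24, 6) + (4, 2). λ = (2 - 6)/(4 - 24) ≡ 43/27 mod 47. 27⁻¹ ≡ 7 (mod 47) since 27·7 = 189 ≡ 1, so λ ≡ 19.
  x = λ² - 24 - 4 = 361 - 28 ≡ 4; y = λ·(24 - 4) - 6 ≡ 45. → (4, 45)
8P: (4, 45) + (4, 2): same x and y₁ ≡ -y₂, so the sum is 𝒪.
8P = 𝒪, so the order is 8.

8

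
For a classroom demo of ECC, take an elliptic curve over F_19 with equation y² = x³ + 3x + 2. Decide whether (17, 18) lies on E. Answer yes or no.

y² = 18² ≡ 1; x³ + 3x + 2 = 4966 ≡ 7 (mod 19). 1 ≠ 7.

no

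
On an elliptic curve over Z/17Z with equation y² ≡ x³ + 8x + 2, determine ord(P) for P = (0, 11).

4

2P: tangent at (0, 11): λ = (3·0² + 8)/(2·11) ≡ 8/5. 5⁻¹ ≡ 7 (mod 17), so λ ≡ 8·7 ≡ 5.
  x = λ² - 0 - 0 = 25 - 0 ≡ 8; y = λ·(0 - 8) - 11 ≡ 0. → (8, 0)
3P: (8, 0) + (0, 11). λ = (11 - 0)/(0 - 8) ≡ 11/9 mod 17. 9⁻¹ ≡ 2 (mod 17), so λ ≡ 5.
  x = λ² - 8 - 0 = 25 - 8 ≡ 0; y = λ·(8 - 0) - 0 ≡ 6. → (0, 6)
4P: (0, 6) + (0, 11): same x and y₁ ≡ -y₂, so the sum is the point at infinity.
4P = the point at infinity, so the order is 4.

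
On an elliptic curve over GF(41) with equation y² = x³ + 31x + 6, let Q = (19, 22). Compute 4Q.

Repeated addition: build up to 4Q.
2Q: tangent at (19, 22): λ = (3·19² + 31)/(2·22) ≡ 7/3. 3⁻¹ ≡ 14 (mod 41), so λ ≡ 7·14 ≡ 16.
  x = λ² - 19 - 19 = 256 - 38 ≡ 13; y = λ·(19 - 13) - 22 ≡ 33. → (13, 33)
3Q: (13, 33) + (19, 22). λ = (22 - 33)/(19 - 13) ≡ 30/6 mod 41. 6⁻¹ ≡ 7 (mod 41), so λ ≡ 5.
  x = λ² - 13 - 19 = 25 - 32 ≡ 34; y = λ·(13 - 34) - 33 ≡ 26. → (34, 26)
4Q: (34, 26) + (19, 22). λ = (22 - 26)/(19 - 34) ≡ 37/26 mod 41. 26⁻¹ ≡ 30 (mod 41), so λ ≡ 3.
  x = λ² - 34 - 19 = 9 - 53 ≡ 38; y = λ·(34 - 38) - 26 ≡ 3. → (38, 3)

(38, 3)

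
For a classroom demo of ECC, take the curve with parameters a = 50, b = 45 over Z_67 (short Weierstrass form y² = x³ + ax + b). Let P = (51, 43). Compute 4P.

(39, 3)

Repeated addition: build up to 4P.
2P: tangent at (51, 43): λ = (3·51² + 50)/(2·43) ≡ 14/19. 19⁻¹ ≡ 60 (mod 67) since 19·60 = 1140 ≡ 1, so λ ≡ 14·60 ≡ 36.
  x = λ² - 51 - 51 = 1296 - 102 ≡ 55; y = λ·(51 - 55) - 43 ≡ 14. → (55, 14)
3P: (55, 14) + (51, 43). λ = (43 - 14)/(51 - 55) ≡ 29/63 mod 67. 63⁻¹ ≡ 50 (mod 67), so λ ≡ 43.
  x = λ² - 55 - 51 = 1849 - 106 ≡ 1; y = λ·(55 - 1) - 14 ≡ 30. → (1, 30)
4P: (1, 30) + (51, 43). λ = (43 - 30)/(51 - 1) ≡ 13/50 mod 67. 50⁻¹ ≡ 63 (mod 67) since 50·63 = 3150 ≡ 1, so λ ≡ 15.
  x = λ² - 1 - 51 = 225 - 52 ≡ 39; y = λ·(1 - 39) - 30 ≡ 3. → (39, 3)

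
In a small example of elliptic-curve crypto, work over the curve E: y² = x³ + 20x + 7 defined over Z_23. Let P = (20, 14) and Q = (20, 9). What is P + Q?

O

The two points share x = 20 and their y-coordinates satisfy 14 + 9 ≡ 0 (mod 23), so they are inverses. Their sum is the point at infinity.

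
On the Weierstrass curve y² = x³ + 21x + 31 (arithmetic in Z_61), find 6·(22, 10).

(18, 43)

Write G = (22, 10).
Repeated addition: build up to 6G.
2G: tangent at (22, 10): λ = (3·22² + 21)/(2·10) ≡ 9/20. 20⁻¹ ≡ 58 (mod 61) since 20·58 = 1160 ≡ 1, so λ ≡ 9·58 ≡ 34.
  x = λ² - 22 - 22 = 1156 - 44 ≡ 14; y = λ·(22 - 14) - 10 ≡ 18. → (14, 18)
3G: (14, 18) + (22, 10). λ = (10 - 18)/(22 - 14) ≡ 53/8 mod 61. 8⁻¹ ≡ 23 (mod 61), so λ ≡ 60.
  x = λ² - 14 - 22 = 3600 - 36 ≡ 26; y = λ·(14 - 26) - 18 ≡ 55. → (26, 55)
4G: (26, 55) + (22, 10). λ = (10 - 55)/(22 - 26) ≡ 16/57 mod 61. 57⁻¹ ≡ 15 (mod 61) since 57·15 = 855 ≡ 1, so λ ≡ 57.
  x = λ² - 26 - 22 = 3249 - 48 ≡ 29; y = λ·(26 - 29) - 55 ≡ 18. → (29, 18)
5G: (29, 18) + (22, 10). λ = (10 - 18)/(22 - 29) ≡ 53/54 mod 61. 54⁻¹ ≡ 26 (mod 61) since 54·26 = 1404 ≡ 1, so λ ≡ 36.
  x = λ² - 29 - 22 = 1296 - 51 ≡ 25; y = λ·(29 - 25) - 18 ≡ 4. → (25, 4)
6G: (25, 4) + (22, 10). λ = (10 - 4)/(22 - 25) ≡ 6/58 mod 61. 58⁻¹ ≡ 20 (mod 61), so λ ≡ 59.
  x = λ² - 25 - 22 = 3481 - 47 ≡ 18; y = λ·(25 - 18) - 4 ≡ 43. → (18, 43)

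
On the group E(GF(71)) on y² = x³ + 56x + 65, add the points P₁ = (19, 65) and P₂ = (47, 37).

(19, 65) + (47, 37). λ = (37 - 65)/(47 - 19) ≡ 43/28 mod 71. 28⁻¹ ≡ 33 (mod 71), so λ ≡ 70.
  x = λ² - 19 - 47 = 4900 - 66 ≡ 6; y = λ·(19 - 6) - 65 ≡ 64. → (6, 64)

(6, 64)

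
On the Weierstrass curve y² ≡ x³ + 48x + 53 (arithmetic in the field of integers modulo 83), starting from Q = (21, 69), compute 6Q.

Double-and-add on 6 = (110)₂. Start with Q = (21, 69) for the leading 1-bit.
double: tangent at (21, 69): λ = (3·21² + 48)/(2·69) ≡ 43/55. 55⁻¹ ≡ 80 (mod 83) since 55·80 = 4400 ≡ 1, so λ ≡ 43·80 ≡ 37.
  x = λ² - 21 - 21 = 1369 - 42 ≡ 82; y = λ·(21 - 82) - 69 ≡ 81. → (82, 81)
add Q: (82, 81) + (21, 69). λ = (69 - 81)/(21 - 82) ≡ 71/22 mod 83. 22⁻¹ ≡ 34 (mod 83), so λ ≡ 7.
  x = λ² - 82 - 21 = 49 - 103 ≡ 29; y = λ·(82 - 29) - 81 ≡ 41. → (29, 41)
double: tangent at (29, 41): λ = (3·29² + 48)/(2·41) ≡ 81/82. 82⁻¹ ≡ 82 (mod 83) since 82·82 = 6724 ≡ 1, so λ ≡ 81·82 ≡ 2.
  x = λ² - 29 - 29 = 4 - 58 ≡ 29; y = λ·(29 - 29) - 41 ≡ 42. → (29, 42)

(29, 42)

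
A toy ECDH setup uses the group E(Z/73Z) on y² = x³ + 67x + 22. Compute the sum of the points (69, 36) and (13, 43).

(69, 36) + (13, 43). λ = (43 - 36)/(13 - 69) ≡ 7/17 mod 73. 17⁻¹ ≡ 43 (mod 73) since 17·43 = 731 ≡ 1, so λ ≡ 9.
  x = λ² - 69 - 13 = 81 - 82 ≡ 72; y = λ·(69 - 72) - 36 ≡ 10. → (72, 10)

(72, 10)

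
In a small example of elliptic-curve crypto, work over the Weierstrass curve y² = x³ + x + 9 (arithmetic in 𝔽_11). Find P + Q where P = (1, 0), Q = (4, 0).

(1, 0) + (4, 0). λ = (0 - 0)/(4 - 1) ≡ 0/3 mod 11. 3⁻¹ ≡ 4 (mod 11) since 3·4 = 12 ≡ 1, so λ ≡ 0.
  x = λ² - 1 - 4 = 0 - 5 ≡ 6; y = λ·(1 - 6) - 0 ≡ 0. → (6, 0)

(6, 0)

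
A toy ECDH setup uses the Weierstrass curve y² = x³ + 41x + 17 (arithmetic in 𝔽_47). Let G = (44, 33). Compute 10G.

(42, 4)

Repeated addition: build up to 10G.
2G: tangent at (44, 33): λ = (3·44² + 41)/(2·33) ≡ 21/19. 19⁻¹ ≡ 5 (mod 47), so λ ≡ 21·5 ≡ 11.
  x = λ² - 44 - 44 = 121 - 88 ≡ 33; y = λ·(44 - 33) - 33 ≡ 41. → (33, 41)
3G: (33, 41) + (44, 33). λ = (33 - 41)/(44 - 33) ≡ 39/11 mod 47. 11⁻¹ ≡ 30 (mod 47), so λ ≡ 42.
  x = λ² - 33 - 44 = 1764 - 77 ≡ 42; y = λ·(33 - 42) - 41 ≡ 4. → (42, 4)
4G: (42, 4) + (44, 33). λ = (33 - 4)/(44 - 42) ≡ 29/2 mod 47. 2⁻¹ ≡ 24 (mod 47) since 2·24 = 48 ≡ 1, so λ ≡ 38.
  x = λ² - 42 - 44 = 1444 - 86 ≡ 42; y = λ·(42 - 42) - 4 ≡ 43. → (42, 43)
5G: (42, 43) + (44, 33). λ = (33 - 43)/(44 - 42) ≡ 37/2 mod 47. 2⁻¹ ≡ 24 (mod 47), so λ ≡ 42.
  x = λ² - 42 - 44 = 1764 - 86 ≡ 33; y = λ·(42 - 33) - 43 ≡ 6. → (33, 6)
6G: (33, 6) + (44, 33). λ = (33 - 6)/(44 - 33) ≡ 27/11 mod 47. 11⁻¹ ≡ 30 (mod 47) since 11·30 = 330 ≡ 1, so λ ≡ 11.
  x = λ² - 33 - 44 = 121 - 77 ≡ 44; y = λ·(33 - 44) - 6 ≡ 14. → (44, 14)
7G: (44, 14) + (44, 33): same x and y₁ ≡ -y₂, so the sum is ∞.
8G: ∞ + (44, 33) = (44, 33) (identity).
9G: tangent at (44, 33): λ = (3·44² + 41)/(2·33) ≡ 21/19. 19⁻¹ ≡ 5 (mod 47), so λ ≡ 21·5 ≡ 11.
  x = λ² - 44 - 44 = 121 - 88 ≡ 33; y = λ·(44 - 33) - 33 ≡ 41. → (33, 41)
10G: (33, 41) + (44, 33). λ = (33 - 41)/(44 - 33) ≡ 39/11 mod 47. 11⁻¹ ≡ 30 (mod 47) since 11·30 = 330 ≡ 1, so λ ≡ 42.
  x = λ² - 33 - 44 = 1764 - 77 ≡ 42; y = λ·(33 - 42) - 41 ≡ 4. → (42, 4)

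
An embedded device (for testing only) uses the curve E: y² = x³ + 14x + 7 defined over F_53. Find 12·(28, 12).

(2, 34)

Write P = (28, 12).
Double-and-add on 12 = (1100)₂. Start with P = (28, 12) for the leading 1-bit.
double: tangent at (28, 12): λ = (3·28² + 14)/(2·12) ≡ 34/24. 24⁻¹ ≡ 42 (mod 53), so λ ≡ 34·42 ≡ 50.
  x = λ² - 28 - 28 = 2500 - 56 ≡ 6; y = λ·(28 - 6) - 12 ≡ 28. → (6, 28)
add P: (6, 28) + (28, 12). λ = (12 - 28)/(28 - 6) ≡ 37/22 mod 53. 22⁻¹ ≡ 41 (mod 53) since 22·41 = 902 ≡ 1, so λ ≡ 33.
  x = λ² - 6 - 28 = 1089 - 34 ≡ 48; y = λ·(6 - 48) - 28 ≡ 17. → (48, 17)
double: tangent at (48, 17): λ = (3·48² + 14)/(2·17) ≡ 36/34. 34⁻¹ ≡ 39 (mod 53), so λ ≡ 36·39 ≡ 26.
  x = λ² - 48 - 48 = 676 - 96 ≡ 50; y = λ·(48 - 50) - 17 ≡ 37. → (50, 37)
double: tangent at (50, 37): λ = (3·50² + 14)/(2·37) ≡ 41/21. 21⁻¹ ≡ 48 (mod 53), so λ ≡ 41·48 ≡ 7.
  x = λ² - 50 - 50 = 49 - 100 ≡ 2; y = λ·(50 - 2) - 37 ≡ 34. → (2, 34)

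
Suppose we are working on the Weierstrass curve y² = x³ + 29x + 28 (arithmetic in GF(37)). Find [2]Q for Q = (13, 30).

tangent at (13, 30): λ = (3·13² + 29)/(2·30) ≡ 18/23. 23⁻¹ ≡ 29 (mod 37), so λ ≡ 18·29 ≡ 4.
  x = λ² - 13 - 13 = 16 - 26 ≡ 27; y = λ·(13 - 27) - 30 ≡ 25. → (27, 25)

(27, 25)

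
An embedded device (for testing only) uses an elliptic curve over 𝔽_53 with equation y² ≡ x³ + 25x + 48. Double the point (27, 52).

(48, 13)

tangent at (27, 52): λ = (3·27² + 25)/(2·52) ≡ 39/51. 51⁻¹ ≡ 26 (mod 53), so λ ≡ 39·26 ≡ 7.
  x = λ² - 27 - 27 = 49 - 54 ≡ 48; y = λ·(27 - 48) - 52 ≡ 13. → (48, 13)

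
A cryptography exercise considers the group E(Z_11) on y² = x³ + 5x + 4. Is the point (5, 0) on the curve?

y² = 0² ≡ 0; x³ + 5x + 4 = 154 ≡ 0 (mod 11). 0 = 0.

yes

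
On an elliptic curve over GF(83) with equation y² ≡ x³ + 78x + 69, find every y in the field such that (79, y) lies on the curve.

x³ + 78x + 69 = 499270 ≡ 25 (mod 83).
Square roots of 25 mod 83: 5 and 78 (since 5² = 25 ≡ 25).

5, 78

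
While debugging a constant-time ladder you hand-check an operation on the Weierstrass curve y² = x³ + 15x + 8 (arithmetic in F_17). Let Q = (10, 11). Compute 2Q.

(5, 15)

tangent at (10, 11): λ = (3·10² + 15)/(2·11) ≡ 9/5. 5⁻¹ ≡ 7 (mod 17), so λ ≡ 9·7 ≡ 12.
  x = λ² - 10 - 10 = 144 - 20 ≡ 5; y = λ·(10 - 5) - 11 ≡ 15. → (5, 15)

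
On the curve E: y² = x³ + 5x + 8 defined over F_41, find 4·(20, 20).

Write G = (20, 20).
Repeated addition: build up to 4G.
2G: tangent at (20, 20): λ = (3·20² + 5)/(2·20) ≡ 16/40. 40⁻¹ ≡ 40 (mod 41) since 40·40 = 1600 ≡ 1, so λ ≡ 16·40 ≡ 25.
  x = λ² - 20 - 20 = 625 - 40 ≡ 11; y = λ·(20 - 11) - 20 ≡ 0. → (11, 0)
3G: (11, 0) + (20, 20). λ = (20 - 0)/(20 - 11) ≡ 20/9 mod 41. 9⁻¹ ≡ 32 (mod 41) since 9·32 = 288 ≡ 1, so λ ≡ 25.
  x = λ² - 11 - 20 = 625 - 31 ≡ 20; y = λ·(11 - 20) - 0 ≡ 21. → (20, 21)
4G: (20, 21) + (20, 20): same x and y₁ ≡ -y₂, so the sum is ∞.

O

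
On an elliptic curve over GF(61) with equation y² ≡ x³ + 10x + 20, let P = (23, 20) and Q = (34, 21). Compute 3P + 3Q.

O

First 3P:
Repeated addition: build up to 3P.
2P: tangent at (23, 20): λ = (3·23² + 10)/(2·20) ≡ 11/40. 40⁻¹ ≡ 29 (mod 61) since 40·29 = 1160 ≡ 1, so λ ≡ 11·29 ≡ 14.
  x = λ² - 23 - 23 = 196 - 46 ≡ 28; y = λ·(23 - 28) - 20 ≡ 32. → (28, 32)
3P: (28, 32) + (23, 20). λ = (20 - 32)/(23 - 28) ≡ 49/56 mod 61. 56⁻¹ ≡ 12 (mod 61) since 56·12 = 672 ≡ 1, so λ ≡ 39.
  x = λ² - 28 - 23 = 1521 - 51 ≡ 6; y = λ·(28 - 6) - 32 ≡ 33. → (6, 33)
3P = (6, 33).
Next 3Q:
Repeated addition: build up to 3Q.
2Q: tangent at (34, 21): λ = (3·34² + 10)/(2·21) ≡ 1/42. 42⁻¹ ≡ 16 (mod 61) since 42·16 = 672 ≡ 1, so λ ≡ 1·16 ≡ 16.
  x = λ² - 34 - 34 = 256 - 68 ≡ 5; y = λ·(34 - 5) - 21 ≡ 16. → (5, 16)
3Q: (5, 16) + (34, 21). λ = (21 - 16)/(34 - 5) ≡ 5/29 mod 61. 29⁻¹ ≡ 40 (mod 61) since 29·40 = 1160 ≡ 1, so λ ≡ 17.
  x = λ² - 5 - 34 = 289 - 39 ≡ 6; y = λ·(5 - 6) - 16 ≡ 28. → (6, 28)
3Q = (6, 28).
Finally 3P + 3Q:
(6, 33) + (6, 28): same x and y₁ ≡ -y₂, so the sum is O.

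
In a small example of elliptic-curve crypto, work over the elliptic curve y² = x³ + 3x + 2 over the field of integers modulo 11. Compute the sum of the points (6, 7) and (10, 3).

(7, 5)

(6, 7) + (10, 3). λ = (3 - 7)/(10 - 6) ≡ 7/4 mod 11. 4⁻¹ ≡ 3 (mod 11), so λ ≡ 10.
  x = λ² - 6 - 10 = 100 - 16 ≡ 7; y = λ·(6 - 7) - 7 ≡ 5. → (7, 5)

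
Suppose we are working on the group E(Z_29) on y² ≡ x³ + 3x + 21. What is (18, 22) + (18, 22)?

tangent at (18, 22): λ = (3·18² + 3)/(2·22) ≡ 18/15. 15⁻¹ ≡ 2 (mod 29) since 15·2 = 30 ≡ 1, so λ ≡ 18·2 ≡ 7.
  x = λ² - 18 - 18 = 49 - 36 ≡ 13; y = λ·(18 - 13) - 22 ≡ 13. → (13, 13)

(13, 13)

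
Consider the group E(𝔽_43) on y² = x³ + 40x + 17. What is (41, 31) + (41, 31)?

(29, 29)

tangent at (41, 31): λ = (3·41² + 40)/(2·31) ≡ 9/19. 19⁻¹ ≡ 34 (mod 43) since 19·34 = 646 ≡ 1, so λ ≡ 9·34 ≡ 5.
  x = λ² - 41 - 41 = 25 - 82 ≡ 29; y = λ·(41 - 29) - 31 ≡ 29. → (29, 29)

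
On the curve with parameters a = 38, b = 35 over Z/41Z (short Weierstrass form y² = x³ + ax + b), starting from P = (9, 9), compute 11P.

(14, 21)

Repeated addition: build up to 11P.
2P: tangent at (9, 9): λ = (3·9² + 38)/(2·9) ≡ 35/18. 18⁻¹ ≡ 16 (mod 41) since 18·16 = 288 ≡ 1, so λ ≡ 35·16 ≡ 27.
  x = λ² - 9 - 9 = 729 - 18 ≡ 14; y = λ·(9 - 14) - 9 ≡ 20. → (14, 20)
3P: (14, 20) + (9, 9). λ = (9 - 20)/(9 - 14) ≡ 30/36 mod 41. 36⁻¹ ≡ 8 (mod 41), so λ ≡ 35.
  x = λ² - 14 - 9 = 1225 - 23 ≡ 13; y = λ·(14 - 13) - 20 ≡ 15. → (13, 15)
4P: (13, 15) + (9, 9). λ = (9 - 15)/(9 - 13) ≡ 35/37 mod 41. 37⁻¹ ≡ 10 (mod 41) since 37·10 = 370 ≡ 1, so λ ≡ 22.
  x = λ² - 13 - 9 = 484 - 22 ≡ 11; y = λ·(13 - 11) - 15 ≡ 29. → (11, 29)
5P: (11, 29) + (9, 9). λ = (9 - 29)/(9 - 11) ≡ 21/39 mod 41. 39⁻¹ ≡ 20 (mod 41), so λ ≡ 10.
  x = λ² - 11 - 9 = 100 - 20 ≡ 39; y = λ·(11 - 39) - 29 ≡ 19. → (39, 19)
6P: (39, 19) + (9, 9). λ = (9 - 19)/(9 - 39) ≡ 31/11 mod 41. 11⁻¹ ≡ 15 (mod 41), so λ ≡ 14.
  x = λ² - 39 - 9 = 196 - 48 ≡ 25; y = λ·(39 - 25) - 19 ≡ 13. → (25, 13)
7P: (25, 13) + (9, 9). λ = (9 - 13)/(9 - 25) ≡ 37/25 mod 41. 25⁻¹ ≡ 23 (mod 41), so λ ≡ 31.
  x = λ² - 25 - 9 = 961 - 34 ≡ 25; y = λ·(25 - 25) - 13 ≡ 28. → (25, 28)
8P: (25, 28) + (9, 9). λ = (9 - 28)/(9 - 25) ≡ 22/25 mod 41. 25⁻¹ ≡ 23 (mod 41), so λ ≡ 14.
  x = λ² - 25 - 9 = 196 - 34 ≡ 39; y = λ·(25 - 39) - 28 ≡ 22. → (39, 22)
9P: (39, 22) + (9, 9). λ = (9 - 22)/(9 - 39) ≡ 28/11 mod 41. 11⁻¹ ≡ 15 (mod 41), so λ ≡ 10.
  x = λ² - 39 - 9 = 100 - 48 ≡ 11; y = λ·(39 - 11) - 22 ≡ 12. → (11, 12)
10P: (11, 12) + (9, 9). λ = (9 - 12)/(9 - 11) ≡ 38/39 mod 41. 39⁻¹ ≡ 20 (mod 41) since 39·20 = 780 ≡ 1, so λ ≡ 22.
  x = λ² - 11 - 9 = 484 - 20 ≡ 13; y = λ·(11 - 13) - 12 ≡ 26. → (13, 26)
11P: (13, 26) + (9, 9). λ = (9 - 26)/(9 - 13) ≡ 24/37 mod 41. 37⁻¹ ≡ 10 (mod 41) since 37·10 = 370 ≡ 1, so λ ≡ 35.
  x = λ² - 13 - 9 = 1225 - 22 ≡ 14; y = λ·(13 - 14) - 26 ≡ 21. → (14, 21)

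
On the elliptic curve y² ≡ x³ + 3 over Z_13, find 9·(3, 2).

Write Q = (3, 2).
Double-and-add on 9 = (1001)₂. Start with Q = (3, 2) for the leading 1-bit.
double: tangent at (3, 2): λ = (3·3² + 0)/(2·2) ≡ 1/4. 4⁻¹ ≡ 10 (mod 13), so λ ≡ 1·10 ≡ 10.
  x = λ² - 3 - 3 = 100 - 6 ≡ 3; y = λ·(3 - 3) - 2 ≡ 11. → (3, 11)
double: tangent at (3, 11): λ = (3·3² + 0)/(2·11) ≡ 1/9. 9⁻¹ ≡ 3 (mod 13) since 9·3 = 27 ≡ 1, so λ ≡ 1·3 ≡ 3.
  x = λ² - 3 - 3 = 9 - 6 ≡ 3; y = λ·(3 - 3) - 11 ≡ 2. → (3, 2)
double: tangent at (3, 2): λ = (3·3² + 0)/(2·2) ≡ 1/4. 4⁻¹ ≡ 10 (mod 13) since 4·10 = 40 ≡ 1, so λ ≡ 1·10 ≡ 10.
  x = λ² - 3 - 3 = 100 - 6 ≡ 3; y = λ·(3 - 3) - 2 ≡ 11. → (3, 11)
add Q: (3, 11) + (3, 2): same x and y₁ ≡ -y₂, so the sum is the point at infinity.

O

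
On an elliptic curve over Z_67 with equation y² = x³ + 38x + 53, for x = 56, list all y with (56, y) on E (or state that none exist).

x³ + 38x + 53 = 177797 ≡ 46 (mod 67).
46 is a non-residue mod 67; no y exists.

none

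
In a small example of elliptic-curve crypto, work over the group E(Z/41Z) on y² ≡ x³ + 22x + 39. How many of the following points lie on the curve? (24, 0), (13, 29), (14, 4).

(24, 0): 0² ≡ 0, rhs ≡ 0 → on.
(13, 29): 29² ≡ 21, rhs ≡ 21 → on.
(14, 4): 4² ≡ 16, rhs ≡ 16 → on.

3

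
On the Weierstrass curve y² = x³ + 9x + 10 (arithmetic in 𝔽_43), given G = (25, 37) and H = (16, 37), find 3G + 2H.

(19, 26)

First 3G:
Repeated addition: build up to 3G.
2G: tangent at (25, 37): λ = (3·25² + 9)/(2·37) ≡ 35/31. 31⁻¹ ≡ 25 (mod 43) since 31·25 = 775 ≡ 1, so λ ≡ 35·25 ≡ 15.
  x = λ² - 25 - 25 = 225 - 50 ≡ 3; y = λ·(25 - 3) - 37 ≡ 35. → (3, 35)
3G: (3, 35) + (25, 37). λ = (37 - 35)/(25 - 3) ≡ 2/22 mod 43. 22⁻¹ ≡ 2 (mod 43), so λ ≡ 4.
  x = λ² - 3 - 25 = 16 - 28 ≡ 31; y = λ·(3 - 31) - 35 ≡ 25. → (31, 25)
3G = (31, 25).
Next 2H:
Repeated addition: build up to 2H.
2H: tangent at (16, 37): λ = (3·16² + 9)/(2·37) ≡ 3/31. 31⁻¹ ≡ 25 (mod 43) since 31·25 = 775 ≡ 1, so λ ≡ 3·25 ≡ 32.
  x = λ² - 16 - 16 = 1024 - 32 ≡ 3; y = λ·(16 - 3) - 37 ≡ 35. → (3, 35)
2H = (3, 35).
Finally 3G + 2H:
(31, 25) + (3, 35). λ = (35 - 25)/(3 - 31) ≡ 10/15 mod 43. 15⁻¹ ≡ 23 (mod 43), so λ ≡ 15.
  x = λ² - 31 - 3 = 225 - 34 ≡ 19; y = λ·(31 - 19) - 25 ≡ 26. → (19, 26)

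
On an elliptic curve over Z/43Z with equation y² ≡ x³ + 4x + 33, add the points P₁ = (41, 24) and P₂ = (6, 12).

(41, 24) + (6, 12). λ = (12 - 24)/(6 - 41) ≡ 31/8 mod 43. 8⁻¹ ≡ 27 (mod 43), so λ ≡ 20.
  x = λ² - 41 - 6 = 400 - 47 ≡ 9; y = λ·(41 - 9) - 24 ≡ 14. → (9, 14)

(9, 14)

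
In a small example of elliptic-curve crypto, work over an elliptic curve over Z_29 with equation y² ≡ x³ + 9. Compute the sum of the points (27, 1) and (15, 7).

(27, 1) + (15, 7). λ = (7 - 1)/(15 - 27) ≡ 6/17 mod 29. 17⁻¹ ≡ 12 (mod 29), so λ ≡ 14.
  x = λ² - 27 - 15 = 196 - 42 ≡ 9; y = λ·(27 - 9) - 1 ≡ 19. → (9, 19)

(9, 19)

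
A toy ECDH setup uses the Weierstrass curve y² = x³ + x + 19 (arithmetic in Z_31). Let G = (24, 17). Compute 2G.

tangent at (24, 17): λ = (3·24² + 1)/(2·17) ≡ 24/3. 3⁻¹ ≡ 21 (mod 31) since 3·21 = 63 ≡ 1, so λ ≡ 24·21 ≡ 8.
  x = λ² - 24 - 24 = 64 - 48 ≡ 16; y = λ·(24 - 16) - 17 ≡ 16. → (16, 16)

(16, 16)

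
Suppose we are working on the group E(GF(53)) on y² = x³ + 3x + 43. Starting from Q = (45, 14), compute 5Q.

(10, 15)

Repeated addition: build up to 5Q.
2Q: tangent at (45, 14): λ = (3·45² + 3)/(2·14) ≡ 36/28. 28⁻¹ ≡ 36 (mod 53), so λ ≡ 36·36 ≡ 24.
  x = λ² - 45 - 45 = 576 - 90 ≡ 9; y = λ·(45 - 9) - 14 ≡ 2. → (9, 2)
3Q: (9, 2) + (45, 14). λ = (14 - 2)/(45 - 9) ≡ 12/36 mod 53. 36⁻¹ ≡ 28 (mod 53) since 36·28 = 1008 ≡ 1, so λ ≡ 18.
  x = λ² - 9 - 45 = 324 - 54 ≡ 5; y = λ·(9 - 5) - 2 ≡ 17. → (5, 17)
4Q: (5, 17) + (45, 14). λ = (14 - 17)/(45 - 5) ≡ 50/40 mod 53. 40⁻¹ ≡ 4 (mod 53), so λ ≡ 41.
  x = λ² - 5 - 45 = 1681 - 50 ≡ 41; y = λ·(5 - 41) - 17 ≡ 44. → (41, 44)
5Q: (41, 44) + (45, 14). λ = (14 - 44)/(45 - 41) ≡ 23/4 mod 53. 4⁻¹ ≡ 40 (mod 53) since 4·40 = 160 ≡ 1, so λ ≡ 19.
  x = λ² - 41 - 45 = 361 - 86 ≡ 10; y = λ·(41 - 10) - 44 ≡ 15. → (10, 15)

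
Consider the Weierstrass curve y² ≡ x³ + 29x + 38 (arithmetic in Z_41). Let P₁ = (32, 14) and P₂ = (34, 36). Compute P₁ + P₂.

(14, 20)

(32, 14) + (34, 36). λ = (36 - 14)/(34 - 32) ≡ 22/2 mod 41. 2⁻¹ ≡ 21 (mod 41), so λ ≡ 11.
  x = λ² - 32 - 34 = 121 - 66 ≡ 14; y = λ·(32 - 14) - 14 ≡ 20. → (14, 20)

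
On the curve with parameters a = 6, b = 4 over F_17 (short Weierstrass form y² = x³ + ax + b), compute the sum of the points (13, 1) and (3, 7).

(13, 1) + (3, 7). λ = (7 - 1)/(3 - 13) ≡ 6/7 mod 17. 7⁻¹ ≡ 5 (mod 17) since 7·5 = 35 ≡ 1, so λ ≡ 13.
  x = λ² - 13 - 3 = 169 - 16 ≡ 0; y = λ·(13 - 0) - 1 ≡ 15. → (0, 15)

(0, 15)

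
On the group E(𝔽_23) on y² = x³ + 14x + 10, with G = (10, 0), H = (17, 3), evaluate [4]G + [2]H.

First 4G:
Double-and-add on 4 = (100)₂. Start with G = (10, 0) for the leading 1-bit.
double: (10, 0) + (10, 0): same x and y₁ ≡ -y₂, so the sum is O.
double: O + O = O (identity).
4G = O.
Next 2H:
Repeated addition: build up to 2H.
2H: tangent at (17, 3): λ = (3·17² + 14)/(2·3) ≡ 7/6. 6⁻¹ ≡ 4 (mod 23), so λ ≡ 7·4 ≡ 5.
  x = λ² - 17 - 17 = 25 - 34 ≡ 14; y = λ·(17 - 14) - 3 ≡ 12. → (14, 12)
2H = (14, 12).
Finally 4G + 2H:
O + (14, 12) = (14, 12) (identity).

(14, 12)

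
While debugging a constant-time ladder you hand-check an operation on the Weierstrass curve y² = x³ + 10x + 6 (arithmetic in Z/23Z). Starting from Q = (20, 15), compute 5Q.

Double-and-add on 5 = (101)₂. Start with Q = (20, 15) for the leading 1-bit.
double: tangent at (20, 15): λ = (3·20² + 10)/(2·15) ≡ 14/7. 7⁻¹ ≡ 10 (mod 23) since 7·10 = 70 ≡ 1, so λ ≡ 14·10 ≡ 2.
  x = λ² - 20 - 20 = 4 - 40 ≡ 10; y = λ·(20 - 10) - 15 ≡ 5. → (10, 5)
double: tangent at (10, 5): λ = (3·10² + 10)/(2·5) ≡ 11/10. 10⁻¹ ≡ 7 (mod 23), so λ ≡ 11·7 ≡ 8.
  x = λ² - 10 - 10 = 64 - 20 ≡ 21; y = λ·(10 - 21) - 5 ≡ 22. → (21, 22)
add Q: (21, 22) + (20, 15). λ = (15 - 22)/(20 - 21) ≡ 16/22 mod 23. 22⁻¹ ≡ 22 (mod 23), so λ ≡ 7.
  x = λ² - 21 - 20 = 49 - 41 ≡ 8; y = λ·(21 - 8) - 22 ≡ 0. → (8, 0)

(8, 0)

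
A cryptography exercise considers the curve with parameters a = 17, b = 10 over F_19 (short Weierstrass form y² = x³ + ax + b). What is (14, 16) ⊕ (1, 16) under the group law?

(14, 16) + (1, 16). λ = (16 - 16)/(1 - 14) ≡ 0/6 mod 19. 6⁻¹ ≡ 16 (mod 19) since 6·16 = 96 ≡ 1, so λ ≡ 0.
  x = λ² - 14 - 1 = 0 - 15 ≡ 4; y = λ·(14 - 4) - 16 ≡ 3. → (4, 3)

(4, 3)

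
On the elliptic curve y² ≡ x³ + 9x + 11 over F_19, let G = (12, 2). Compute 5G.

(15, 5)

Repeated addition: build up to 5G.
2G: tangent at (12, 2): λ = (3·12² + 9)/(2·2) ≡ 4/4. 4⁻¹ ≡ 5 (mod 19) since 4·5 = 20 ≡ 1, so λ ≡ 4·5 ≡ 1.
  x = λ² - 12 - 12 = 1 - 24 ≡ 15; y = λ·(12 - 15) - 2 ≡ 14. → (15, 14)
3G: (15, 14) + (12, 2). λ = (2 - 14)/(12 - 15) ≡ 7/16 mod 19. 16⁻¹ ≡ 6 (mod 19), so λ ≡ 4.
  x = λ² - 15 - 12 = 16 - 27 ≡ 8; y = λ·(15 - 8) - 14 ≡ 14. → (8, 14)
4G: (8, 14) + (12, 2). λ = (2 - 14)/(12 - 8) ≡ 7/4 mod 19. 4⁻¹ ≡ 5 (mod 19), so λ ≡ 16.
  x = λ² - 8 - 12 = 256 - 20 ≡ 8; y = λ·(8 - 8) - 14 ≡ 5. → (8, 5)
5G: (8, 5) + (12, 2). λ = (2 - 5)/(12 - 8) ≡ 16/4 mod 19. 4⁻¹ ≡ 5 (mod 19), so λ ≡ 4.
  x = λ² - 8 - 12 = 16 - 20 ≡ 15; y = λ·(8 - 15) - 5 ≡ 5. → (15, 5)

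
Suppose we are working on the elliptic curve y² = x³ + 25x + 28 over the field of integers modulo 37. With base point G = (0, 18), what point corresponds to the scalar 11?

(30, 18)

Repeated addition: build up to 11G.
2G: tangent at (0, 18): λ = (3·0² + 25)/(2·18) ≡ 25/36. 36⁻¹ ≡ 36 (mod 37) since 36·36 = 1296 ≡ 1, so λ ≡ 25·36 ≡ 12.
  x = λ² - 0 - 0 = 144 - 0 ≡ 33; y = λ·(0 - 33) - 18 ≡ 30. → (33, 30)
3G: (33, 30) + (0, 18). λ = (18 - 30)/(0 - 33) ≡ 25/4 mod 37. 4⁻¹ ≡ 28 (mod 37) since 4·28 = 112 ≡ 1, so λ ≡ 34.
  x = λ² - 33 - 0 = 1156 - 33 ≡ 13; y = λ·(33 - 13) - 30 ≡ 21. → (13, 21)
4G: (13, 21) + (0, 18). λ = (18 - 21)/(0 - 13) ≡ 34/24 mod 37. 24⁻¹ ≡ 17 (mod 37) since 24·17 = 408 ≡ 1, so λ ≡ 23.
  x = λ² - 13 - 0 = 529 - 13 ≡ 35; y = λ·(13 - 35) - 21 ≡ 28. → (35, 28)
5G: (35, 28) + (0, 18). λ = (18 - 28)/(0 - 35) ≡ 27/2 mod 37. 2⁻¹ ≡ 19 (mod 37) since 2·19 = 38 ≡ 1, so λ ≡ 32.
  x = λ² - 35 - 0 = 1024 - 35 ≡ 27; y = λ·(35 - 27) - 28 ≡ 6. → (27, 6)
6G: (27, 6) + (0, 18). λ = (18 - 6)/(0 - 27) ≡ 12/10 mod 37. 10⁻¹ ≡ 26 (mod 37) since 10·26 = 260 ≡ 1, so λ ≡ 16.
  x = λ² - 27 - 0 = 256 - 27 ≡ 7; y = λ·(27 - 7) - 6 ≡ 18. → (7, 18)
7G: (7, 18) + (0, 18). λ = (18 - 18)/(0 - 7) ≡ 0/30 mod 37. 30⁻¹ ≡ 21 (mod 37), so λ ≡ 0.
  x = λ² - 7 - 0 = 0 - 7 ≡ 30; y = λ·(7 - 30) - 18 ≡ 19. → (30, 19)
8G: (30, 19) + (0, 18). λ = (18 - 19)/(0 - 30) ≡ 36/7 mod 37. 7⁻¹ ≡ 16 (mod 37), so λ ≡ 21.
  x = λ² - 30 - 0 = 441 - 30 ≡ 4; y = λ·(30 - 4) - 19 ≡ 9. → (4, 9)
9G: (4, 9) + (0, 18). λ = (18 - 9)/(0 - 4) ≡ 9/33 mod 37. 33⁻¹ ≡ 9 (mod 37), so λ ≡ 7.
  x = λ² - 4 - 0 = 49 - 4 ≡ 8; y = λ·(4 - 8) - 9 ≡ 0. → (8, 0)
10G: (8, 0) + (0, 18). λ = (18 - 0)/(0 - 8) ≡ 18/29 mod 37. 29⁻¹ ≡ 23 (mod 37) since 29·23 = 667 ≡ 1, so λ ≡ 7.
  x = λ² - 8 - 0 = 49 - 8 ≡ 4; y = λ·(8 - 4) - 0 ≡ 28. → (4, 28)
11G: (4, 28) + (0, 18). λ = (18 - 28)/(0 - 4) ≡ 27/33 mod 37. 33⁻¹ ≡ 9 (mod 37) since 33·9 = 297 ≡ 1, so λ ≡ 21.
  x = λ² - 4 - 0 = 441 - 4 ≡ 30; y = λ·(4 - 30) - 28 ≡ 18. → (30, 18)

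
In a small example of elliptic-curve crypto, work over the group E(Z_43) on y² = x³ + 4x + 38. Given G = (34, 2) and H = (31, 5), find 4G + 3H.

First 4G:
Double-and-add on 4 = (100)₂. Start with G = (34, 2) for the leading 1-bit.
double: tangent at (34, 2): λ = (3·34² + 4)/(2·2) ≡ 32/4. 4⁻¹ ≡ 11 (mod 43) since 4·11 = 44 ≡ 1, so λ ≡ 32·11 ≡ 8.
  x = λ² - 34 - 34 = 64 - 68 ≡ 39; y = λ·(34 - 39) - 2 ≡ 1. → (39, 1)
double: tangent at (39, 1): λ = (3·39² + 4)/(2·1) ≡ 9/2. 2⁻¹ ≡ 22 (mod 43) since 2·22 = 44 ≡ 1, so λ ≡ 9·22 ≡ 26.
  x = λ² - 39 - 39 = 676 - 78 ≡ 39; y = λ·(39 - 39) - 1 ≡ 42. → (39, 42)
4G = (39, 42).
Next 3H:
Repeated addition: build up to 3H.
2H: tangent at (31, 5): λ = (3·31² + 4)/(2·5) ≡ 6/10. 10⁻¹ ≡ 13 (mod 43) since 10·13 = 130 ≡ 1, so λ ≡ 6·13 ≡ 35.
  x = λ² - 31 - 31 = 1225 - 62 ≡ 2; y = λ·(31 - 2) - 5 ≡ 21. → (2, 21)
3H: (2, 21) + (31, 5). λ = (5 - 21)/(31 - 2) ≡ 27/29 mod 43. 29⁻¹ ≡ 3 (mod 43), so λ ≡ 38.
  x = λ² - 2 - 31 = 1444 - 33 ≡ 35; y = λ·(2 - 35) - 21 ≡ 15. → (35, 15)
3H = (35, 15).
Finally 4G + 3H:
(39, 42) + (35, 15). λ = (15 - 42)/(35 - 39) ≡ 16/39 mod 43. 39⁻¹ ≡ 32 (mod 43), so λ ≡ 39.
  x = λ² - 39 - 35 = 1521 - 74 ≡ 28; y = λ·(39 - 28) - 42 ≡ 0. → (28, 0)

(28, 0)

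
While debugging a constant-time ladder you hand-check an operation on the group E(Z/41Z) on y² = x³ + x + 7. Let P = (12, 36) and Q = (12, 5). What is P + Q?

The two points share x = 12 and their y-coordinates satisfy 36 + 5 ≡ 0 (mod 41), so they are inverses. Their sum is O.

O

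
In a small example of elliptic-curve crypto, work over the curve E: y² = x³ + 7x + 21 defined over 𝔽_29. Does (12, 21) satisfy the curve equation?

yes

y² = 21² ≡ 6; x³ + 7x + 21 = 1833 ≡ 6 (mod 29). 6 = 6.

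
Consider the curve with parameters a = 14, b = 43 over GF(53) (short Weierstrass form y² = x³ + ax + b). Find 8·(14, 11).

(7, 22)

Write Q = (14, 11).
Double-and-add on 8 = (1000)₂. Start with Q = (14, 11) for the leading 1-bit.
double: tangent at (14, 11): λ = (3·14² + 14)/(2·11) ≡ 19/22. 22⁻¹ ≡ 41 (mod 53), so λ ≡ 19·41 ≡ 37.
  x = λ² - 14 - 14 = 1369 - 28 ≡ 16; y = λ·(14 - 16) - 11 ≡ 21. → (16, 21)
double: tangent at (16, 21): λ = (3·16² + 14)/(2·21) ≡ 40/42. 42⁻¹ ≡ 24 (mod 53), so λ ≡ 40·24 ≡ 6.
  x = λ² - 16 - 16 = 36 - 32 ≡ 4; y = λ·(16 - 4) - 21 ≡ 51. → (4, 51)
double: tangent at (4, 51): λ = (3·4² + 14)/(2·51) ≡ 9/49. 49⁻¹ ≡ 13 (mod 53) since 49·13 = 637 ≡ 1, so λ ≡ 9·13 ≡ 11.
  x = λ² - 4 - 4 = 121 - 8 ≡ 7; y = λ·(4 - 7) - 51 ≡ 22. → (7, 22)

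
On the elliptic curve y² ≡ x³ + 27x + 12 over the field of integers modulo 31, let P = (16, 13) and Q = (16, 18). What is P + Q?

The two points share x = 16 and their y-coordinates satisfy 13 + 18 ≡ 0 (mod 31), so they are inverses. Their sum is the point at infinity.

O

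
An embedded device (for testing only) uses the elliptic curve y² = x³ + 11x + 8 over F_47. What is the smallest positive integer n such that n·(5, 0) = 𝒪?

2

2P: (5, 0) + (5, 0): same x and y₁ ≡ -y₂, so the sum is 𝒪.
2P = 𝒪, so the order is 2.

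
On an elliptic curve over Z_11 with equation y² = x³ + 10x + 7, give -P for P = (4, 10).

(4, 1)

-(4, 10) = (4, -10 mod 11) = (4, 1).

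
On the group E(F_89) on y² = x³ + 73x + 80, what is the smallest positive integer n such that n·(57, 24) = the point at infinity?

2P: tangent at (57, 24): λ = (3·57² + 73)/(2·24) ≡ 30/48. 48⁻¹ ≡ 13 (mod 89) since 48·13 = 624 ≡ 1, so λ ≡ 30·13 ≡ 34.
  x = λ² - 57 - 57 = 1156 - 114 ≡ 63; y = λ·(57 - 63) - 24 ≡ 39. → (63, 39)
3P: (63, 39) + (57, 24). λ = (24 - 39)/(57 - 63) ≡ 74/83 mod 89. 83⁻¹ ≡ 74 (mod 89), so λ ≡ 47.
  x = λ² - 63 - 57 = 2209 - 120 ≡ 42; y = λ·(63 - 42) - 39 ≡ 58. → (42, 58)
4P: (42, 58) + (57, 24). λ = (24 - 58)/(57 - 42) ≡ 55/15 mod 89. 15⁻¹ ≡ 6 (mod 89), so λ ≡ 63.
  x = λ² - 42 - 57 = 3969 - 99 ≡ 43; y = λ·(42 - 43) - 58 ≡ 57. → (43, 57)
5P: (43, 57) + (57, 24). λ = (24 - 57)/(57 - 43) ≡ 56/14 mod 89. 14⁻¹ ≡ 70 (mod 89), so λ ≡ 4.
  x = λ² - 43 - 57 = 16 - 100 ≡ 5; y = λ·(43 - 5) - 57 ≡ 6. → (5, 6)
6P: (5, 6) + (57, 24). λ = (24 - 6)/(57 - 5) ≡ 18/52 mod 89. 52⁻¹ ≡ 12 (mod 89) since 52·12 = 624 ≡ 1, so λ ≡ 38.
  x = λ² - 5 - 57 = 1444 - 62 ≡ 47; y = λ·(5 - 47) - 6 ≡ 0. → (47, 0)
7P: (47, 0) + (57, 24). λ = (24 - 0)/(57 - 47) ≡ 24/10 mod 89. 10⁻¹ ≡ 9 (mod 89), so λ ≡ 38.
  x = λ² - 47 - 57 = 1444 - 104 ≡ 5; y = λ·(47 - 5) - 0 ≡ 83. → (5, 83)
8P: (5, 83) + (57, 24). λ = (24 - 83)/(57 - 5) ≡ 30/52 mod 89. 52⁻¹ ≡ 12 (mod 89), so λ ≡ 4.
  x = λ² - 5 - 57 = 16 - 62 ≡ 43; y = λ·(5 - 43) - 83 ≡ 32. → (43, 32)
9P: (43, 32) + (57, 24). λ = (24 - 32)/(57 - 43) ≡ 81/14 mod 89. 14⁻¹ ≡ 70 (mod 89), so λ ≡ 63.
  x = λ² - 43 - 57 = 3969 - 100 ≡ 42; y = λ·(43 - 42) - 32 ≡ 31. → (42, 31)
10P: (42, 31) + (57, 24). λ = (24 - 31)/(57 - 42) ≡ 82/15 mod 89. 15⁻¹ ≡ 6 (mod 89) since 15·6 = 90 ≡ 1, so λ ≡ 47.
  x = λ² - 42 - 57 = 2209 - 99 ≡ 63; y = λ·(42 - 63) - 31 ≡ 50. → (63, 50)
11P: (63, 50) + (57, 24). λ = (24 - 50)/(57 - 63) ≡ 63/83 mod 89. 83⁻¹ ≡ 74 (mod 89), so λ ≡ 34.
  x = λ² - 63 - 57 = 1156 - 120 ≡ 57; y = λ·(63 - 57) - 50 ≡ 65. → (57, 65)
12P: (57, 65) + (57, 24): same x and y₁ ≡ -y₂, so the sum is the point at infinity.
12P = the point at infinity, so the order is 12.

12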